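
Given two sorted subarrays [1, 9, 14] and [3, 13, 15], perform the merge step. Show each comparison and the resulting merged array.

Merging process:

Compare 1 vs 3: take 1 from left. Merged: [1]
Compare 9 vs 3: take 3 from right. Merged: [1, 3]
Compare 9 vs 13: take 9 from left. Merged: [1, 3, 9]
Compare 14 vs 13: take 13 from right. Merged: [1, 3, 9, 13]
Compare 14 vs 15: take 14 from left. Merged: [1, 3, 9, 13, 14]
Append remaining from right: [15]. Merged: [1, 3, 9, 13, 14, 15]

Final merged array: [1, 3, 9, 13, 14, 15]
Total comparisons: 5

The merged array is [1, 3, 9, 13, 14, 15], requiring 5 comparisons. The merge step runs in O(n) time where n is the total number of elements.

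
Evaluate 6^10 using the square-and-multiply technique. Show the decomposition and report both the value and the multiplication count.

Computing 6^10 by squaring (build up from 6^1; each line after the first costs one multiplication):

6^1 = 6
6^2 = (6^1)^2 = 6^2 = 36
6^4 = (6^2)^2 = 36^2 = 1296
6^5 = 6 * 6^4 = 6 * 1296 = 7776
6^10 = (6^5)^2 = 7776^2 = 60466176

Result: 60466176
Multiplications needed: 4 (4 lines after 6^1)

6^10 = 60466176. Using exponentiation by squaring, this requires 4 multiplications. The key idea: if the exponent is even, square the half-power; if odd, multiply by the base once.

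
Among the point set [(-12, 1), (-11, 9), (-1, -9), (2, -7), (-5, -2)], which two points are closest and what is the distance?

Computing all pairwise distances among 5 points:

d((-12, 1), (-11, 9)) = 8.0623
d((-12, 1), (-1, -9)) = 14.8661
d((-12, 1), (2, -7)) = 16.1245
d((-12, 1), (-5, -2)) = 7.6158
d((-11, 9), (-1, -9)) = 20.5913
d((-11, 9), (2, -7)) = 20.6155
d((-11, 9), (-5, -2)) = 12.53
d((-1, -9), (2, -7)) = 3.6056 <-- minimum
d((-1, -9), (-5, -2)) = 8.0623
d((2, -7), (-5, -2)) = 8.6023

Closest pair: (-1, -9) and (2, -7) with distance 3.6056

The closest pair is (-1, -9) and (2, -7) with Euclidean distance 3.6056. For 5 points, brute-force pairwise comparison is shown above. For large n, the divide-and-conquer algorithm (sort by x, recurse on halves, check the dividing strip) achieves O(n log n).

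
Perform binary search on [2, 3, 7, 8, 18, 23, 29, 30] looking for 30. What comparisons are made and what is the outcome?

Binary search for 30 in [2, 3, 7, 8, 18, 23, 29, 30]:

lo=0, hi=7, mid=3, arr[mid]=8 -> 8 < 30, search right half
lo=4, hi=7, mid=5, arr[mid]=23 -> 23 < 30, search right half
lo=6, hi=7, mid=6, arr[mid]=29 -> 29 < 30, search right half
lo=7, hi=7, mid=7, arr[mid]=30 -> Found target at index 7!

Binary search finds 30 at index 7 after 4 comparisons. The search repeatedly halves the search space by comparing with the middle element.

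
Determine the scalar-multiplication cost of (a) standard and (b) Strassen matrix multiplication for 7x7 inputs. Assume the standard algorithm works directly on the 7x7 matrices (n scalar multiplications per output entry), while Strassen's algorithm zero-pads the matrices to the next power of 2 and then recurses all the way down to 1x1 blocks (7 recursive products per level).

Matrix multiplication for 7x7 matrices:

Strassen's algorithm requires power-of-2 dimensions. Pad 7x7 to 8x8 (next power of 2).

Standard algorithm: 7^3 = 343 multiplications
Strassen's algorithm: 7^(log2(8)) = 7^3 = 343 multiplications
Savings: 343 - 343 = 0 multiplications

Standard: 343 multiplications (7^3). Strassen: 343 multiplications (7^3, after padding to 8x8). Strassen reduces 8 recursive multiplications to 7 at each level.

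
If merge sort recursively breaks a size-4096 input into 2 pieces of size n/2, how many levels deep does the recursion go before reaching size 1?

For divide and conquer with division factor 2:

Problem sizes at each level:
Level 0: 4096
Level 1: 2048
Level 2: 1024
Level 3: 512
Level 4: 256
Level 5: 128
Level 6: 64
Level 7: 32
Level 8: 16
Level 9: 8
Level 10: 4
Level 11: 2
Level 12: 1

The root is level 0 and the size-1 base case is level 12 (the tree spans levels 0 through 12, i.e. 13 levels counting the root), so the depth is the number of divisions: log_2(4096) = 12

The recursion tree depth is log_2(4096) = 12. At each level, the problem size is divided by 2, so it takes 12 divisions to reduce to a base case of size 1. The algorithm makes 2 recursive calls at each level.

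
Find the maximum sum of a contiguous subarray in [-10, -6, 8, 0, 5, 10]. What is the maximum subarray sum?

Using Kadane's algorithm on [-10, -6, 8, 0, 5, 10]:

Scanning through the array:
Position 1 (value -6): max_ending_here = -6, max_so_far = -6
Position 2 (value 8): max_ending_here = 8, max_so_far = 8
Position 3 (value 0): max_ending_here = 8, max_so_far = 8
Position 4 (value 5): max_ending_here = 13, max_so_far = 13
Position 5 (value 10): max_ending_here = 23, max_so_far = 23

Maximum subarray: [8, 0, 5, 10]
Maximum sum: 23

The maximum subarray is [8, 0, 5, 10] with sum 23. This subarray runs from index 2 to index 5.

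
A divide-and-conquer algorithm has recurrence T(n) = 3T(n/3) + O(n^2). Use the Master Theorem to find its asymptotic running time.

Master Theorem for T(n) = 3T(n/3) + O(n^2):

a = 3, b = 3, c = 2
log_b(a) = log_3(3) = 1.0000

Case 3: c = 2 > log_3(3) = 1.0000
T(n) = O(n^2) = O(n^2)

For T(n) = 3T(n/3) + O(n^2): log_3(3) = 1.0000. This is Case 3 of the Master Theorem (c > log_b(a), work dominated by root), giving O(n^2).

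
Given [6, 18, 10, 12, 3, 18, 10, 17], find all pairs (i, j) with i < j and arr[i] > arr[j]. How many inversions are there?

Finding inversions in [6, 18, 10, 12, 3, 18, 10, 17]:

(0, 4): arr[0]=6 > arr[4]=3
(1, 2): arr[1]=18 > arr[2]=10
(1, 3): arr[1]=18 > arr[3]=12
(1, 4): arr[1]=18 > arr[4]=3
(1, 6): arr[1]=18 > arr[6]=10
(1, 7): arr[1]=18 > arr[7]=17
(2, 4): arr[2]=10 > arr[4]=3
(3, 4): arr[3]=12 > arr[4]=3
(3, 6): arr[3]=12 > arr[6]=10
(5, 6): arr[5]=18 > arr[6]=10
(5, 7): arr[5]=18 > arr[7]=17

Total inversions: 11

The array has 11 inversion(s): (0,4), (1,2), (1,3), (1,4), (1,6), (1,7), (2,4), (3,4), (3,6), (5,6), (5,7). Each pair (i,j) satisfies i < j and arr[i] > arr[j].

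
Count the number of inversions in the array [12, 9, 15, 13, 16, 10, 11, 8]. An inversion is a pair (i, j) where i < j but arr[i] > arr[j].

Finding inversions in [12, 9, 15, 13, 16, 10, 11, 8]:

(0, 1): arr[0]=12 > arr[1]=9
(0, 5): arr[0]=12 > arr[5]=10
(0, 6): arr[0]=12 > arr[6]=11
(0, 7): arr[0]=12 > arr[7]=8
(1, 7): arr[1]=9 > arr[7]=8
(2, 3): arr[2]=15 > arr[3]=13
(2, 5): arr[2]=15 > arr[5]=10
(2, 6): arr[2]=15 > arr[6]=11
(2, 7): arr[2]=15 > arr[7]=8
(3, 5): arr[3]=13 > arr[5]=10
(3, 6): arr[3]=13 > arr[6]=11
(3, 7): arr[3]=13 > arr[7]=8
(4, 5): arr[4]=16 > arr[5]=10
(4, 6): arr[4]=16 > arr[6]=11
(4, 7): arr[4]=16 > arr[7]=8
(5, 7): arr[5]=10 > arr[7]=8
(6, 7): arr[6]=11 > arr[7]=8

Total inversions: 17

The array has 17 inversion(s): (0,1), (0,5), (0,6), (0,7), (1,7), (2,3), (2,5), (2,6), (2,7), (3,5), (3,6), (3,7), (4,5), (4,6), (4,7), (5,7), (6,7). Each pair (i,j) satisfies i < j and arr[i] > arr[j].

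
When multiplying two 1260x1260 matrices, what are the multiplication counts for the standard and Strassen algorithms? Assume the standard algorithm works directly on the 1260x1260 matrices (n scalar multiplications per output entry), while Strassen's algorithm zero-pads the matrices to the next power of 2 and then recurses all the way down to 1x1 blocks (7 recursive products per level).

Matrix multiplication for 1260x1260 matrices:

Strassen's algorithm requires power-of-2 dimensions. Pad 1260x1260 to 2048x2048 (next power of 2).

Standard algorithm: 1260^3 = 2000376000 multiplications
Strassen's algorithm: 7^(log2(2048)) = 7^11 = 1977326743 multiplications
Savings: 2000376000 - 1977326743 = 23049257 multiplications

Standard: 2000376000 multiplications (1260^3). Strassen: 1977326743 multiplications (7^11, after padding to 2048x2048). Strassen reduces 8 recursive multiplications to 7 at each level.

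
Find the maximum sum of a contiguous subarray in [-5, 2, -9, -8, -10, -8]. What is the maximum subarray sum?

Using Kadane's algorithm on [-5, 2, -9, -8, -10, -8]:

Scanning through the array:
Position 1 (value 2): max_ending_here = 2, max_so_far = 2
Position 2 (value -9): max_ending_here = -7, max_so_far = 2
Position 3 (value -8): max_ending_here = -8, max_so_far = 2
Position 4 (value -10): max_ending_here = -10, max_so_far = 2
Position 5 (value -8): max_ending_here = -8, max_so_far = 2

Maximum subarray: [2]
Maximum sum: 2

The maximum subarray is [2] with sum 2. This subarray runs from index 1 to index 1.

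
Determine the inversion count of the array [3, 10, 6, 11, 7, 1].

Finding inversions in [3, 10, 6, 11, 7, 1]:

(0, 5): arr[0]=3 > arr[5]=1
(1, 2): arr[1]=10 > arr[2]=6
(1, 4): arr[1]=10 > arr[4]=7
(1, 5): arr[1]=10 > arr[5]=1
(2, 5): arr[2]=6 > arr[5]=1
(3, 4): arr[3]=11 > arr[4]=7
(3, 5): arr[3]=11 > arr[5]=1
(4, 5): arr[4]=7 > arr[5]=1

Total inversions: 8

The array has 8 inversion(s): (0,5), (1,2), (1,4), (1,5), (2,5), (3,4), (3,5), (4,5). Each pair (i,j) satisfies i < j and arr[i] > arr[j].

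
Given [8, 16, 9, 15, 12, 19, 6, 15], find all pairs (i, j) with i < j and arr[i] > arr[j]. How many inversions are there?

Finding inversions in [8, 16, 9, 15, 12, 19, 6, 15]:

(0, 6): arr[0]=8 > arr[6]=6
(1, 2): arr[1]=16 > arr[2]=9
(1, 3): arr[1]=16 > arr[3]=15
(1, 4): arr[1]=16 > arr[4]=12
(1, 6): arr[1]=16 > arr[6]=6
(1, 7): arr[1]=16 > arr[7]=15
(2, 6): arr[2]=9 > arr[6]=6
(3, 4): arr[3]=15 > arr[4]=12
(3, 6): arr[3]=15 > arr[6]=6
(4, 6): arr[4]=12 > arr[6]=6
(5, 6): arr[5]=19 > arr[6]=6
(5, 7): arr[5]=19 > arr[7]=15

Total inversions: 12

The array has 12 inversion(s): (0,6), (1,2), (1,3), (1,4), (1,6), (1,7), (2,6), (3,4), (3,6), (4,6), (5,6), (5,7). Each pair (i,j) satisfies i < j and arr[i] > arr[j].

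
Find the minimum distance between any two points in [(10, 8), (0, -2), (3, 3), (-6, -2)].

Computing all pairwise distances among 4 points:

d((10, 8), (0, -2)) = 14.1421
d((10, 8), (3, 3)) = 8.6023
d((10, 8), (-6, -2)) = 18.868
d((0, -2), (3, 3)) = 5.831 <-- minimum
d((0, -2), (-6, -2)) = 6.0
d((3, 3), (-6, -2)) = 10.2956

Closest pair: (0, -2) and (3, 3) with distance 5.831

The closest pair is (0, -2) and (3, 3) with Euclidean distance 5.831. For 4 points, brute-force pairwise comparison is shown above. For large n, the divide-and-conquer algorithm (sort by x, recurse on halves, check the dividing strip) achieves O(n log n).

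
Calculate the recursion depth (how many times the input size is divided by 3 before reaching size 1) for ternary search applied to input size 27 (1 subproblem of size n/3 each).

For divide and conquer with division factor 3:

Problem sizes at each level:
Level 0: 27
Level 1: 9
Level 2: 3
Level 3: 1

The root is level 0 and the size-1 base case is level 3 (the tree spans levels 0 through 3, i.e. 4 levels counting the root), so the depth is the number of divisions: log_3(27) = 3

The recursion tree depth is log_3(27) = 3. At each level, the problem size is divided by 3, so it takes 3 divisions to reduce to a base case of size 1. The algorithm makes 1 recursive call at each level.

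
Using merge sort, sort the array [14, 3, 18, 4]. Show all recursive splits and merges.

Merge sort trace:

Split: [14, 3, 18, 4] -> [14, 3] and [18, 4]
  Split: [14, 3] -> [14] and [3]
  Merge: [14] + [3] -> [3, 14]
  Split: [18, 4] -> [18] and [4]
  Merge: [18] + [4] -> [4, 18]
Merge: [3, 14] + [4, 18] -> [3, 4, 14, 18]

Final sorted array: [3, 4, 14, 18]

The merge sort proceeds by recursively splitting the array and merging sorted halves.
After all merges, the sorted array is [3, 4, 14, 18].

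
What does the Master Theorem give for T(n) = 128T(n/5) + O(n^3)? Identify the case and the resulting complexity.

Master Theorem for T(n) = 128T(n/5) + O(n^3):

a = 128, b = 5, c = 3
log_b(a) = log_5(128) = 3.0147

Case 1: c = 3 < log_5(128) = 3.0147
T(n) = O(n^(log_5 128))

For T(n) = 128T(n/5) + O(n^3): log_5(128) = 3.0147. This is Case 1 of the Master Theorem (c < log_b(a), work dominated by leaves), giving O(n^(log_5 128)).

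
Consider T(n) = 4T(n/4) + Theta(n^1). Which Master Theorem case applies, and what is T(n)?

Master Theorem for T(n) = 4T(n/4) + O(n^1):

a = 4, b = 4, c = 1
log_b(a) = log_4(4) = 1.0000

Case 2: c = 1 = log_4(4) = 1.0000
T(n) = O(n^1 log n) = O(n log n)

For T(n) = 4T(n/4) + O(n^1): log_4(4) = 1.0000. This is Case 2 of the Master Theorem (c = log_b(a), equal work at all levels), giving O(n log n).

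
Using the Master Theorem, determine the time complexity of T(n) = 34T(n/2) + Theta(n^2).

Master Theorem for T(n) = 34T(n/2) + O(n^2):

a = 34, b = 2, c = 2
log_b(a) = log_2(34) = 5.0875

Case 1: c = 2 < log_2(34) = 5.0875
T(n) = O(n^(log_2 34))

For T(n) = 34T(n/2) + O(n^2): log_2(34) = 5.0875. This is Case 1 of the Master Theorem (c < log_b(a), work dominated by leaves), giving O(n^(log_2 34)).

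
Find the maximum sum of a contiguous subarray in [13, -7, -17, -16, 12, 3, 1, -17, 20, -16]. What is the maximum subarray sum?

Using Kadane's algorithm on [13, -7, -17, -16, 12, 3, 1, -17, 20, -16]:

Scanning through the array:
Position 1 (value -7): max_ending_here = 6, max_so_far = 13
Position 2 (value -17): max_ending_here = -11, max_so_far = 13
Position 3 (value -16): max_ending_here = -16, max_so_far = 13
Position 4 (value 12): max_ending_here = 12, max_so_far = 13
Position 5 (value 3): max_ending_here = 15, max_so_far = 15
Position 6 (value 1): max_ending_here = 16, max_so_far = 16
Position 7 (value -17): max_ending_here = -1, max_so_far = 16
Position 8 (value 20): max_ending_here = 20, max_so_far = 20
Position 9 (value -16): max_ending_here = 4, max_so_far = 20

Maximum subarray: [20]
Maximum sum: 20

The maximum subarray is [20] with sum 20. This subarray runs from index 8 to index 8.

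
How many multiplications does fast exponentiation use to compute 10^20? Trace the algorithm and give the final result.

Computing 10^20 by squaring (build up from 10^1; each line after the first costs one multiplication):

10^1 = 10
10^2 = (10^1)^2 = 10^2 = 100
10^4 = (10^2)^2 = 100^2 = 10000
10^5 = 10 * 10^4 = 10 * 10000 = 100000
10^10 = (10^5)^2 = 100000^2 = 10000000000
10^20 = (10^10)^2 = 10000000000^2 = 100000000000000000000

Result: 100000000000000000000
Multiplications needed: 5 (5 lines after 10^1)

10^20 = 100000000000000000000. Using exponentiation by squaring, this requires 5 multiplications. The key idea: if the exponent is even, square the half-power; if odd, multiply by the base once.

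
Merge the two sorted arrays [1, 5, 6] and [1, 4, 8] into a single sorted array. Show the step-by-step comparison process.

Merging process:

Compare 1 vs 1: take 1 from left. Merged: [1]
Compare 5 vs 1: take 1 from right. Merged: [1, 1]
Compare 5 vs 4: take 4 from right. Merged: [1, 1, 4]
Compare 5 vs 8: take 5 from left. Merged: [1, 1, 4, 5]
Compare 6 vs 8: take 6 from left. Merged: [1, 1, 4, 5, 6]
Append remaining from right: [8]. Merged: [1, 1, 4, 5, 6, 8]

Final merged array: [1, 1, 4, 5, 6, 8]
Total comparisons: 5

The merged array is [1, 1, 4, 5, 6, 8], requiring 5 comparisons. The merge step runs in O(n) time where n is the total number of elements.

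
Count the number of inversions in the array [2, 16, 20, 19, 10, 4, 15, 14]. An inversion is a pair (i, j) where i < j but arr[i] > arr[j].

Finding inversions in [2, 16, 20, 19, 10, 4, 15, 14]:

(1, 4): arr[1]=16 > arr[4]=10
(1, 5): arr[1]=16 > arr[5]=4
(1, 6): arr[1]=16 > arr[6]=15
(1, 7): arr[1]=16 > arr[7]=14
(2, 3): arr[2]=20 > arr[3]=19
(2, 4): arr[2]=20 > arr[4]=10
(2, 5): arr[2]=20 > arr[5]=4
(2, 6): arr[2]=20 > arr[6]=15
(2, 7): arr[2]=20 > arr[7]=14
(3, 4): arr[3]=19 > arr[4]=10
(3, 5): arr[3]=19 > arr[5]=4
(3, 6): arr[3]=19 > arr[6]=15
(3, 7): arr[3]=19 > arr[7]=14
(4, 5): arr[4]=10 > arr[5]=4
(6, 7): arr[6]=15 > arr[7]=14

Total inversions: 15

The array has 15 inversion(s): (1,4), (1,5), (1,6), (1,7), (2,3), (2,4), (2,5), (2,6), (2,7), (3,4), (3,5), (3,6), (3,7), (4,5), (6,7). Each pair (i,j) satisfies i < j and arr[i] > arr[j].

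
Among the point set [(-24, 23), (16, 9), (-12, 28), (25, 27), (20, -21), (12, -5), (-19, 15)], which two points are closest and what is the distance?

Computing all pairwise distances among 7 points:

d((-24, 23), (16, 9)) = 42.3792
d((-24, 23), (-12, 28)) = 13.0
d((-24, 23), (25, 27)) = 49.163
d((-24, 23), (20, -21)) = 62.2254
d((-24, 23), (12, -5)) = 45.607
d((-24, 23), (-19, 15)) = 9.434 <-- minimum
d((16, 9), (-12, 28)) = 33.8378
d((16, 9), (25, 27)) = 20.1246
d((16, 9), (20, -21)) = 30.2655
d((16, 9), (12, -5)) = 14.5602
d((16, 9), (-19, 15)) = 35.5106
d((-12, 28), (25, 27)) = 37.0135
d((-12, 28), (20, -21)) = 58.5235
d((-12, 28), (12, -5)) = 40.8044
d((-12, 28), (-19, 15)) = 14.7648
d((25, 27), (20, -21)) = 48.2597
d((25, 27), (12, -5)) = 34.5398
d((25, 27), (-19, 15)) = 45.607
d((20, -21), (12, -5)) = 17.8885
d((20, -21), (-19, 15)) = 53.0754
d((12, -5), (-19, 15)) = 36.8917

Closest pair: (-24, 23) and (-19, 15) with distance 9.434

The closest pair is (-24, 23) and (-19, 15) with Euclidean distance 9.434. For 7 points, brute-force pairwise comparison is shown above. For large n, the divide-and-conquer algorithm (sort by x, recurse on halves, check the dividing strip) achieves O(n log n).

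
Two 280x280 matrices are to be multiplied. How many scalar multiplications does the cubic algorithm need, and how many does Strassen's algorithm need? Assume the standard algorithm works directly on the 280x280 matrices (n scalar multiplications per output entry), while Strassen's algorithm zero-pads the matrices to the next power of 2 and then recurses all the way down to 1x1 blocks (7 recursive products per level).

Matrix multiplication for 280x280 matrices:

Strassen's algorithm requires power-of-2 dimensions. Pad 280x280 to 512x512 (next power of 2).

Standard algorithm: 280^3 = 21952000 multiplications
Strassen's algorithm: 7^(log2(512)) = 7^9 = 40353607 multiplications
Difference: 21952000 - 40353607 = -18401607 (Strassen uses MORE here due to padding overhead — for small or just-over-power-of-2 n, padding can outweigh the per-level savings)

Standard: 21952000 multiplications (280^3). Strassen: 40353607 multiplications (7^9, after padding to 512x512). Strassen reduces 8 recursive multiplications to 7 at each level.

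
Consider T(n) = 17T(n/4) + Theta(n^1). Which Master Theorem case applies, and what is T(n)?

Master Theorem for T(n) = 17T(n/4) + O(n^1):

a = 17, b = 4, c = 1
log_b(a) = log_4(17) = 2.0437

Case 1: c = 1 < log_4(17) = 2.0437
T(n) = O(n^(log_4 17))

For T(n) = 17T(n/4) + O(n^1): log_4(17) = 2.0437. This is Case 1 of the Master Theorem (c < log_b(a), work dominated by leaves), giving O(n^(log_4 17)).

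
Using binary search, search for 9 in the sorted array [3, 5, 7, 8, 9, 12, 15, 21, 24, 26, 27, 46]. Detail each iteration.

Binary search for 9 in [3, 5, 7, 8, 9, 12, 15, 21, 24, 26, 27, 46]:

lo=0, hi=11, mid=5, arr[mid]=12 -> 12 > 9, search left half
lo=0, hi=4, mid=2, arr[mid]=7 -> 7 < 9, search right half
lo=3, hi=4, mid=3, arr[mid]=8 -> 8 < 9, search right half
lo=4, hi=4, mid=4, arr[mid]=9 -> Found target at index 4!

Binary search finds 9 at index 4 after 4 comparisons. The search repeatedly halves the search space by comparing with the middle element.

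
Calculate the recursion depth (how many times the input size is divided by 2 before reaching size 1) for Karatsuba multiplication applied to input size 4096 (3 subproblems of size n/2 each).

For divide and conquer with division factor 2:

Problem sizes at each level:
Level 0: 4096
Level 1: 2048
Level 2: 1024
Level 3: 512
Level 4: 256
Level 5: 128
Level 6: 64
Level 7: 32
Level 8: 16
Level 9: 8
Level 10: 4
Level 11: 2
Level 12: 1

The root is level 0 and the size-1 base case is level 12 (the tree spans levels 0 through 12, i.e. 13 levels counting the root), so the depth is the number of divisions: log_2(4096) = 12

The recursion tree depth is log_2(4096) = 12. At each level, the problem size is divided by 2, so it takes 12 divisions to reduce to a base case of size 1. The algorithm makes 3 recursive calls at each level.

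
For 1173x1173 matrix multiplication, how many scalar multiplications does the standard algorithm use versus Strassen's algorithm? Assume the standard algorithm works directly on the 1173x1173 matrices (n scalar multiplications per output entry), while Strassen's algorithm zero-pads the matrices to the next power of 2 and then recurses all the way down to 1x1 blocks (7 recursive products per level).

Matrix multiplication for 1173x1173 matrices:

Strassen's algorithm requires power-of-2 dimensions. Pad 1173x1173 to 2048x2048 (next power of 2).

Standard algorithm: 1173^3 = 1613964717 multiplications
Strassen's algorithm: 7^(log2(2048)) = 7^11 = 1977326743 multiplications
Difference: 1613964717 - 1977326743 = -363362026 (Strassen uses MORE here due to padding overhead — for small or just-over-power-of-2 n, padding can outweigh the per-level savings)

Standard: 1613964717 multiplications (1173^3). Strassen: 1977326743 multiplications (7^11, after padding to 2048x2048). Strassen reduces 8 recursive multiplications to 7 at each level.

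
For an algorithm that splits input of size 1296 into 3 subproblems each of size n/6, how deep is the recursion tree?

For divide and conquer with division factor 6:

Problem sizes at each level:
Level 0: 1296
Level 1: 216
Level 2: 36
Level 3: 6
Level 4: 1

The root is level 0 and the size-1 base case is level 4 (the tree spans levels 0 through 4, i.e. 5 levels counting the root), so the depth is the number of divisions: log_6(1296) = 4

The recursion tree depth is log_6(1296) = 4. At each level, the problem size is divided by 6, so it takes 4 divisions to reduce to a base case of size 1. The algorithm makes 3 recursive calls at each level.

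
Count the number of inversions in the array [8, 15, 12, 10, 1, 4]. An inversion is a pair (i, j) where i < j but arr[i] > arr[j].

Finding inversions in [8, 15, 12, 10, 1, 4]:

(0, 4): arr[0]=8 > arr[4]=1
(0, 5): arr[0]=8 > arr[5]=4
(1, 2): arr[1]=15 > arr[2]=12
(1, 3): arr[1]=15 > arr[3]=10
(1, 4): arr[1]=15 > arr[4]=1
(1, 5): arr[1]=15 > arr[5]=4
(2, 3): arr[2]=12 > arr[3]=10
(2, 4): arr[2]=12 > arr[4]=1
(2, 5): arr[2]=12 > arr[5]=4
(3, 4): arr[3]=10 > arr[4]=1
(3, 5): arr[3]=10 > arr[5]=4

Total inversions: 11

The array has 11 inversion(s): (0,4), (0,5), (1,2), (1,3), (1,4), (1,5), (2,3), (2,4), (2,5), (3,4), (3,5). Each pair (i,j) satisfies i < j and arr[i] > arr[j].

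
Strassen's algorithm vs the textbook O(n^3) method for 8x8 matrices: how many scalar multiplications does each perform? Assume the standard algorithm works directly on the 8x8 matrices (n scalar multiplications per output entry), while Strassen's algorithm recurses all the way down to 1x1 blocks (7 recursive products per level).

Matrix multiplication for 8x8 matrices:

Standard algorithm: 8^3 = 512 multiplications
Strassen's algorithm: 7^(log2(8)) = 7^3 = 343 multiplications
Savings: 512 - 343 = 169 multiplications

Standard: 512 multiplications (8^3). Strassen: 343 multiplications (7^3). Strassen reduces 8 recursive multiplications to 7 at each level.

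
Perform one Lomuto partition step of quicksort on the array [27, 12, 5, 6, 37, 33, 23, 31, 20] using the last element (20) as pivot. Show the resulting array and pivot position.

Lomuto partition with pivot = 20:

Initial array: [27, 12, 5, 6, 37, 33, 23, 31, 20]

arr[0]=27 > 20: no swap
arr[1]=12 <= 20: swap with position 0, array becomes [12, 27, 5, 6, 37, 33, 23, 31, 20]
arr[2]=5 <= 20: swap with position 1, array becomes [12, 5, 27, 6, 37, 33, 23, 31, 20]
arr[3]=6 <= 20: swap with position 2, array becomes [12, 5, 6, 27, 37, 33, 23, 31, 20]
arr[4]=37 > 20: no swap
arr[5]=33 > 20: no swap
arr[6]=23 > 20: no swap
arr[7]=31 > 20: no swap

Place pivot at position 3: [12, 5, 6, 20, 37, 33, 23, 31, 27]
Pivot position: 3

After partitioning with pivot 20, the array becomes [12, 5, 6, 20, 37, 33, 23, 31, 27]. The pivot is placed at index 3. All elements to the left of the pivot are <= 20, and all elements to the right are > 20.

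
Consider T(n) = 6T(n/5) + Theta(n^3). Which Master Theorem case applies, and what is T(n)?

Master Theorem for T(n) = 6T(n/5) + O(n^3):

a = 6, b = 5, c = 3
log_b(a) = log_5(6) = 1.1133

Case 3: c = 3 > log_5(6) = 1.1133
T(n) = O(n^3) = O(n^3)

For T(n) = 6T(n/5) + O(n^3): log_5(6) = 1.1133. This is Case 3 of the Master Theorem (c > log_b(a), work dominated by root), giving O(n^3).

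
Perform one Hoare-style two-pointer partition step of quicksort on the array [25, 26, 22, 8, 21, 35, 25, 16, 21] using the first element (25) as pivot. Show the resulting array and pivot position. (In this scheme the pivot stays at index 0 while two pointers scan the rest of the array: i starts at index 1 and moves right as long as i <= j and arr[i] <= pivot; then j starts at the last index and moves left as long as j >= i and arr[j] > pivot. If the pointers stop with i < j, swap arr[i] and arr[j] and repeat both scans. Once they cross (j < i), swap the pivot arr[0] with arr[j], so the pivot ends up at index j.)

Hoare-style two-pointer partition with pivot = 25:

Initial array: [25, 26, 22, 8, 21, 35, 25, 16, 21]

Pointers start at i = 1, j = 8.
i stops at index 1 (arr[1]=26 > 25), j stops at index 8 (arr[8]=21 <= 25): swap arr[1] and arr[8], array becomes [25, 21, 22, 8, 21, 35, 25, 16, 26]
i stops at index 5 (arr[5]=35 > 25), j stops at index 7 (arr[7]=16 <= 25): swap arr[5] and arr[7], array becomes [25, 21, 22, 8, 21, 16, 25, 35, 26]
i ends at 7, j ends at 6: the pointers have crossed (j < i), so scanning stops.

Swap pivot arr[0] with arr[6] to place pivot at position 6: [25, 21, 22, 8, 21, 16, 25, 35, 26]
Pivot position: 6

After partitioning with pivot 25, the array becomes [25, 21, 22, 8, 21, 16, 25, 35, 26]. The pivot is placed at index 6. All elements to the left of the pivot are <= 25, and all elements to the right are > 25.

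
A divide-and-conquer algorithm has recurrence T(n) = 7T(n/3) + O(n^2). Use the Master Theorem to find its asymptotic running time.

Master Theorem for T(n) = 7T(n/3) + O(n^2):

a = 7, b = 3, c = 2
log_b(a) = log_3(7) = 1.7712

Case 3: c = 2 > log_3(7) = 1.7712
T(n) = O(n^2) = O(n^2)

For T(n) = 7T(n/3) + O(n^2): log_3(7) = 1.7712. This is Case 3 of the Master Theorem (c > log_b(a), work dominated by root), giving O(n^2).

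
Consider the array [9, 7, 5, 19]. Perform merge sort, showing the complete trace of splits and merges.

Merge sort trace:

Split: [9, 7, 5, 19] -> [9, 7] and [5, 19]
  Split: [9, 7] -> [9] and [7]
  Merge: [9] + [7] -> [7, 9]
  Split: [5, 19] -> [5] and [19]
  Merge: [5] + [19] -> [5, 19]
Merge: [7, 9] + [5, 19] -> [5, 7, 9, 19]

Final sorted array: [5, 7, 9, 19]

The merge sort proceeds by recursively splitting the array and merging sorted halves.
After all merges, the sorted array is [5, 7, 9, 19].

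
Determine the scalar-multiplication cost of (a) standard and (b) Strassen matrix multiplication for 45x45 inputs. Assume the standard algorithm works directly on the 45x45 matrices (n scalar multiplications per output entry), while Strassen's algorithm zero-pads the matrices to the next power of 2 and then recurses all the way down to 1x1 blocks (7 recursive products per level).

Matrix multiplication for 45x45 matrices:

Strassen's algorithm requires power-of-2 dimensions. Pad 45x45 to 64x64 (next power of 2).

Standard algorithm: 45^3 = 91125 multiplications
Strassen's algorithm: 7^(log2(64)) = 7^6 = 117649 multiplications
Difference: 91125 - 117649 = -26524 (Strassen uses MORE here due to padding overhead — for small or just-over-power-of-2 n, padding can outweigh the per-level savings)

Standard: 91125 multiplications (45^3). Strassen: 117649 multiplications (7^6, after padding to 64x64). Strassen reduces 8 recursive multiplications to 7 at each level.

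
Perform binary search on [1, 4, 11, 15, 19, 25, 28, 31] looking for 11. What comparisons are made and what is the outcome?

Binary search for 11 in [1, 4, 11, 15, 19, 25, 28, 31]:

lo=0, hi=7, mid=3, arr[mid]=15 -> 15 > 11, search left half
lo=0, hi=2, mid=1, arr[mid]=4 -> 4 < 11, search right half
lo=2, hi=2, mid=2, arr[mid]=11 -> Found target at index 2!

Binary search finds 11 at index 2 after 3 comparisons. The search repeatedly halves the search space by comparing with the middle element.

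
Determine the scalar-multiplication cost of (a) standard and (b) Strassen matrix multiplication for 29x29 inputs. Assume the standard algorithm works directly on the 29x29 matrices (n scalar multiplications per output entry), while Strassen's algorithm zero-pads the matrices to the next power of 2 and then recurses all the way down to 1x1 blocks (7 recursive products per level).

Matrix multiplication for 29x29 matrices:

Strassen's algorithm requires power-of-2 dimensions. Pad 29x29 to 32x32 (next power of 2).

Standard algorithm: 29^3 = 24389 multiplications
Strassen's algorithm: 7^(log2(32)) = 7^5 = 16807 multiplications
Savings: 24389 - 16807 = 7582 multiplications

Standard: 24389 multiplications (29^3). Strassen: 16807 multiplications (7^5, after padding to 32x32). Strassen reduces 8 recursive multiplications to 7 at each level.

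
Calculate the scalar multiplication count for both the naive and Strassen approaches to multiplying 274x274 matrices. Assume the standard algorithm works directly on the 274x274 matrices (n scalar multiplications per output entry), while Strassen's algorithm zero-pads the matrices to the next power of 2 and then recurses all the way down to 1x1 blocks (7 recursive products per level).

Matrix multiplication for 274x274 matrices:

Strassen's algorithm requires power-of-2 dimensions. Pad 274x274 to 512x512 (next power of 2).

Standard algorithm: 274^3 = 20570824 multiplications
Strassen's algorithm: 7^(log2(512)) = 7^9 = 40353607 multiplications
Difference: 20570824 - 40353607 = -19782783 (Strassen uses MORE here due to padding overhead — for small or just-over-power-of-2 n, padding can outweigh the per-level savings)

Standard: 20570824 multiplications (274^3). Strassen: 40353607 multiplications (7^9, after padding to 512x512). Strassen reduces 8 recursive multiplications to 7 at each level.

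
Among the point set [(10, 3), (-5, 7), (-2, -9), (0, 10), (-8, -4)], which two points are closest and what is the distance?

Computing all pairwise distances among 5 points:

d((10, 3), (-5, 7)) = 15.5242
d((10, 3), (-2, -9)) = 16.9706
d((10, 3), (0, 10)) = 12.2066
d((10, 3), (-8, -4)) = 19.3132
d((-5, 7), (-2, -9)) = 16.2788
d((-5, 7), (0, 10)) = 5.831 <-- minimum
d((-5, 7), (-8, -4)) = 11.4018
d((-2, -9), (0, 10)) = 19.105
d((-2, -9), (-8, -4)) = 7.8102
d((0, 10), (-8, -4)) = 16.1245

Closest pair: (-5, 7) and (0, 10) with distance 5.831

The closest pair is (-5, 7) and (0, 10) with Euclidean distance 5.831. For 5 points, brute-force pairwise comparison is shown above. For large n, the divide-and-conquer algorithm (sort by x, recurse on halves, check the dividing strip) achieves O(n log n).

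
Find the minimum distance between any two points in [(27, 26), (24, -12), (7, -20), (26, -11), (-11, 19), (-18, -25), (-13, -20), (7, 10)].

Computing all pairwise distances among 8 points:

d((27, 26), (24, -12)) = 38.1182
d((27, 26), (7, -20)) = 50.1597
d((27, 26), (26, -11)) = 37.0135
d((27, 26), (-11, 19)) = 38.6394
d((27, 26), (-18, -25)) = 68.0147
d((27, 26), (-13, -20)) = 60.959
d((27, 26), (7, 10)) = 25.6125
d((24, -12), (7, -20)) = 18.7883
d((24, -12), (26, -11)) = 2.2361 <-- minimum
d((24, -12), (-11, 19)) = 46.7547
d((24, -12), (-18, -25)) = 43.9659
d((24, -12), (-13, -20)) = 37.855
d((24, -12), (7, 10)) = 27.8029
d((7, -20), (26, -11)) = 21.0238
d((7, -20), (-11, 19)) = 42.9535
d((7, -20), (-18, -25)) = 25.4951
d((7, -20), (-13, -20)) = 20.0
d((7, -20), (7, 10)) = 30.0
d((26, -11), (-11, 19)) = 47.634
d((26, -11), (-18, -25)) = 46.1736
d((26, -11), (-13, -20)) = 40.025
d((26, -11), (7, 10)) = 28.3196
d((-11, 19), (-18, -25)) = 44.5533
d((-11, 19), (-13, -20)) = 39.0512
d((-11, 19), (7, 10)) = 20.1246
d((-18, -25), (-13, -20)) = 7.0711
d((-18, -25), (7, 10)) = 43.0116
d((-13, -20), (7, 10)) = 36.0555

Closest pair: (24, -12) and (26, -11) with distance 2.2361

The closest pair is (24, -12) and (26, -11) with Euclidean distance 2.2361. For 8 points, brute-force pairwise comparison is shown above. For large n, the divide-and-conquer algorithm (sort by x, recurse on halves, check the dividing strip) achieves O(n log n).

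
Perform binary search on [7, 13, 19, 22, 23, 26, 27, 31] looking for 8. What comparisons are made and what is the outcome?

Binary search for 8 in [7, 13, 19, 22, 23, 26, 27, 31]:

lo=0, hi=7, mid=3, arr[mid]=22 -> 22 > 8, search left half
lo=0, hi=2, mid=1, arr[mid]=13 -> 13 > 8, search left half
lo=0, hi=0, mid=0, arr[mid]=7 -> 7 < 8, search right half
lo=1 > hi=0, target 8 not found

Binary search determines that 8 is not in the array after 3 comparisons. The search space was exhausted without finding the target.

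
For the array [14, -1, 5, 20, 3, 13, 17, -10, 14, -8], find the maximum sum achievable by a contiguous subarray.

Using Kadane's algorithm on [14, -1, 5, 20, 3, 13, 17, -10, 14, -8]:

Scanning through the array:
Position 1 (value -1): max_ending_here = 13, max_so_far = 14
Position 2 (value 5): max_ending_here = 18, max_so_far = 18
Position 3 (value 20): max_ending_here = 38, max_so_far = 38
Position 4 (value 3): max_ending_here = 41, max_so_far = 41
Position 5 (value 13): max_ending_here = 54, max_so_far = 54
Position 6 (value 17): max_ending_here = 71, max_so_far = 71
Position 7 (value -10): max_ending_here = 61, max_so_far = 71
Position 8 (value 14): max_ending_here = 75, max_so_far = 75
Position 9 (value -8): max_ending_here = 67, max_so_far = 75

Maximum subarray: [14, -1, 5, 20, 3, 13, 17, -10, 14]
Maximum sum: 75

The maximum subarray is [14, -1, 5, 20, 3, 13, 17, -10, 14] with sum 75. This subarray runs from index 0 to index 8.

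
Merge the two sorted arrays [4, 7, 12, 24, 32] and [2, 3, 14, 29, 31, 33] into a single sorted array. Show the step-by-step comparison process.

Merging process:

Compare 4 vs 2: take 2 from right. Merged: [2]
Compare 4 vs 3: take 3 from right. Merged: [2, 3]
Compare 4 vs 14: take 4 from left. Merged: [2, 3, 4]
Compare 7 vs 14: take 7 from left. Merged: [2, 3, 4, 7]
Compare 12 vs 14: take 12 from left. Merged: [2, 3, 4, 7, 12]
Compare 24 vs 14: take 14 from right. Merged: [2, 3, 4, 7, 12, 14]
Compare 24 vs 29: take 24 from left. Merged: [2, 3, 4, 7, 12, 14, 24]
Compare 32 vs 29: take 29 from right. Merged: [2, 3, 4, 7, 12, 14, 24, 29]
Compare 32 vs 31: take 31 from right. Merged: [2, 3, 4, 7, 12, 14, 24, 29, 31]
Compare 32 vs 33: take 32 from left. Merged: [2, 3, 4, 7, 12, 14, 24, 29, 31, 32]
Append remaining from right: [33]. Merged: [2, 3, 4, 7, 12, 14, 24, 29, 31, 32, 33]

Final merged array: [2, 3, 4, 7, 12, 14, 24, 29, 31, 32, 33]
Total comparisons: 10

The merged array is [2, 3, 4, 7, 12, 14, 24, 29, 31, 32, 33], requiring 10 comparisons. The merge step runs in O(n) time where n is the total number of elements.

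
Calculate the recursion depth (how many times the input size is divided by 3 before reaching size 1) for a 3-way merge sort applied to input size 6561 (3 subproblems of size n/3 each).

For divide and conquer with division factor 3:

Problem sizes at each level:
Level 0: 6561
Level 1: 2187
Level 2: 729
Level 3: 243
Level 4: 81
Level 5: 27
Level 6: 9
Level 7: 3
Level 8: 1

The root is level 0 and the size-1 base case is level 8 (the tree spans levels 0 through 8, i.e. 9 levels counting the root), so the depth is the number of divisions: log_3(6561) = 8

The recursion tree depth is log_3(6561) = 8. At each level, the problem size is divided by 3, so it takes 8 divisions to reduce to a base case of size 1. The algorithm makes 3 recursive calls at each level.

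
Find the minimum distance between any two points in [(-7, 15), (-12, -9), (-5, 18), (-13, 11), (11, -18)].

Computing all pairwise distances among 5 points:

d((-7, 15), (-12, -9)) = 24.5153
d((-7, 15), (-5, 18)) = 3.6056 <-- minimum
d((-7, 15), (-13, 11)) = 7.2111
d((-7, 15), (11, -18)) = 37.5899
d((-12, -9), (-5, 18)) = 27.8927
d((-12, -9), (-13, 11)) = 20.025
d((-12, -9), (11, -18)) = 24.6982
d((-5, 18), (-13, 11)) = 10.6301
d((-5, 18), (11, -18)) = 39.3954
d((-13, 11), (11, -18)) = 37.6431

Closest pair: (-7, 15) and (-5, 18) with distance 3.6056

The closest pair is (-7, 15) and (-5, 18) with Euclidean distance 3.6056. For 5 points, brute-force pairwise comparison is shown above. For large n, the divide-and-conquer algorithm (sort by x, recurse on halves, check the dividing strip) achieves O(n log n).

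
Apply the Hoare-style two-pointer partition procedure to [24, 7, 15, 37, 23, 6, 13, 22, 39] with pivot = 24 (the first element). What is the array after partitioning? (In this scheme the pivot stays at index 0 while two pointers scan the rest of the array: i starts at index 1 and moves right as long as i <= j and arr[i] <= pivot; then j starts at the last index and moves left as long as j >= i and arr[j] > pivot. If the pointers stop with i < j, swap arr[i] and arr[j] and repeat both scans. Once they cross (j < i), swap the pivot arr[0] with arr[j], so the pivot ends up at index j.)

Hoare-style two-pointer partition with pivot = 24:

Initial array: [24, 7, 15, 37, 23, 6, 13, 22, 39]

Pointers start at i = 1, j = 8.
i stops at index 3 (arr[3]=37 > 24), j stops at index 7 (arr[7]=22 <= 24): swap arr[3] and arr[7], array becomes [24, 7, 15, 22, 23, 6, 13, 37, 39]
i ends at 7, j ends at 6: the pointers have crossed (j < i), so scanning stops.

Swap pivot arr[0] with arr[6] to place pivot at position 6: [13, 7, 15, 22, 23, 6, 24, 37, 39]
Pivot position: 6

After partitioning with pivot 24, the array becomes [13, 7, 15, 22, 23, 6, 24, 37, 39]. The pivot is placed at index 6. All elements to the left of the pivot are <= 24, and all elements to the right are > 24.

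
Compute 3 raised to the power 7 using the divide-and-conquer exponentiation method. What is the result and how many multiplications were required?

Computing 3^7 by squaring (build up from 3^1; each line after the first costs one multiplication):

3^1 = 3
3^2 = (3^1)^2 = 3^2 = 9
3^3 = 3 * 3^2 = 3 * 9 = 27
3^6 = (3^3)^2 = 27^2 = 729
3^7 = 3 * 3^6 = 3 * 729 = 2187

Result: 2187
Multiplications needed: 4 (4 lines after 3^1)

3^7 = 2187. Using exponentiation by squaring, this requires 4 multiplications. The key idea: if the exponent is even, square the half-power; if odd, multiply by the base once.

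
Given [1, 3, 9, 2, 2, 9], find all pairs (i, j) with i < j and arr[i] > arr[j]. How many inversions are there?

Finding inversions in [1, 3, 9, 2, 2, 9]:

(1, 3): arr[1]=3 > arr[3]=2
(1, 4): arr[1]=3 > arr[4]=2
(2, 3): arr[2]=9 > arr[3]=2
(2, 4): arr[2]=9 > arr[4]=2

Total inversions: 4

The array has 4 inversion(s): (1,3), (1,4), (2,3), (2,4). Each pair (i,j) satisfies i < j and arr[i] > arr[j].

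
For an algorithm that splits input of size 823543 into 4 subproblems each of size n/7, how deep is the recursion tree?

For divide and conquer with division factor 7:

Problem sizes at each level:
Level 0: 823543
Level 1: 117649
Level 2: 16807
Level 3: 2401
Level 4: 343
Level 5: 49
Level 6: 7
Level 7: 1

The root is level 0 and the size-1 base case is level 7 (the tree spans levels 0 through 7, i.e. 8 levels counting the root), so the depth is the number of divisions: log_7(823543) = 7

The recursion tree depth is log_7(823543) = 7. At each level, the problem size is divided by 7, so it takes 7 divisions to reduce to a base case of size 1. The algorithm makes 4 recursive calls at each level.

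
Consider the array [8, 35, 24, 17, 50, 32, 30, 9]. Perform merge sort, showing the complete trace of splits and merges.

Merge sort trace:

Split: [8, 35, 24, 17, 50, 32, 30, 9] -> [8, 35, 24, 17] and [50, 32, 30, 9]
  Split: [8, 35, 24, 17] -> [8, 35] and [24, 17]
    Split: [8, 35] -> [8] and [35]
    Merge: [8] + [35] -> [8, 35]
    Split: [24, 17] -> [24] and [17]
    Merge: [24] + [17] -> [17, 24]
  Merge: [8, 35] + [17, 24] -> [8, 17, 24, 35]
  Split: [50, 32, 30, 9] -> [50, 32] and [30, 9]
    Split: [50, 32] -> [50] and [32]
    Merge: [50] + [32] -> [32, 50]
    Split: [30, 9] -> [30] and [9]
    Merge: [30] + [9] -> [9, 30]
  Merge: [32, 50] + [9, 30] -> [9, 30, 32, 50]
Merge: [8, 17, 24, 35] + [9, 30, 32, 50] -> [8, 9, 17, 24, 30, 32, 35, 50]

Final sorted array: [8, 9, 17, 24, 30, 32, 35, 50]

The merge sort proceeds by recursively splitting the array and merging sorted halves.
After all merges, the sorted array is [8, 9, 17, 24, 30, 32, 35, 50].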